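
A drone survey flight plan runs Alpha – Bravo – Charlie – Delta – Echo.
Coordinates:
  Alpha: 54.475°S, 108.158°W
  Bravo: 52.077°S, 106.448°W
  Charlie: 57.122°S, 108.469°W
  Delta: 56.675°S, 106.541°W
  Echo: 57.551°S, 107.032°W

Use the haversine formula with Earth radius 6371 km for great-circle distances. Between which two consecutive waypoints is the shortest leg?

Delta–Echo

Leg distances:
Alpha→Bravo: 289.9 km
Bravo→Charlie: 575.8 km
Charlie→Delta: 127.2 km
Delta→Echo: 101.8 km
The shortest leg is Delta–Echo at 101.8 km.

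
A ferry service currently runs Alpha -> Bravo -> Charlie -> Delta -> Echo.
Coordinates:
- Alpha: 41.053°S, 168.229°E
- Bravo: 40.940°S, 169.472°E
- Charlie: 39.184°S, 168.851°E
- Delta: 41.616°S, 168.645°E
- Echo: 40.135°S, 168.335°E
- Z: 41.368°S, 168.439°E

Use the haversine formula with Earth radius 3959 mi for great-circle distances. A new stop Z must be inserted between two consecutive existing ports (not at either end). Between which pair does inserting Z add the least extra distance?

between Delta and Echo

Added distance for inserting Z between each consecutive pair:
Alpha–Bravo: 20.4 mi
Bravo–Charlie: 88.1 mi
Charlie–Delta: 4.3 mi
Delta–Echo: 1.9 mi
Smallest added distance is 1.9 mi, inserting between Delta and Echo.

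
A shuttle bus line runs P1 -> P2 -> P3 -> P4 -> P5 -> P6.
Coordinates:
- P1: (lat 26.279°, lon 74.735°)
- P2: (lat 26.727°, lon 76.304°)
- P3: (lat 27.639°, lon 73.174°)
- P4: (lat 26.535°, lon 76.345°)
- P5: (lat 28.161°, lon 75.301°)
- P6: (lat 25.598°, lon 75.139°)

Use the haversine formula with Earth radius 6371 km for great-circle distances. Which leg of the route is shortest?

P1–P2

Leg distances:
P1→P2: 163.9 km
P2→P3: 325.8 km
P3→P4: 337.1 km
P4→P5: 208.1 km
P5→P6: 285.4 km
The shortest leg is P1–P2 at 163.9 km.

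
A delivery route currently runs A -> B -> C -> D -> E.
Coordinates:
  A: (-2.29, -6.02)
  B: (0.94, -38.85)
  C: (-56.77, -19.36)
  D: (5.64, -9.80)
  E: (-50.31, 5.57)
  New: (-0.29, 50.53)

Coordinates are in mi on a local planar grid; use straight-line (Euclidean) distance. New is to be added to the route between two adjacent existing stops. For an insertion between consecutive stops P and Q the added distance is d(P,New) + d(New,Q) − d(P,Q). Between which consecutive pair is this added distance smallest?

Added distance for inserting New between each consecutive pair:
A–B: 113.0 mi
B–C: 118.3 mi
C–D: 87.3 mi
D–E: 69.9 mi
Smallest added distance is 69.9 mi, inserting between D and E.

between D and E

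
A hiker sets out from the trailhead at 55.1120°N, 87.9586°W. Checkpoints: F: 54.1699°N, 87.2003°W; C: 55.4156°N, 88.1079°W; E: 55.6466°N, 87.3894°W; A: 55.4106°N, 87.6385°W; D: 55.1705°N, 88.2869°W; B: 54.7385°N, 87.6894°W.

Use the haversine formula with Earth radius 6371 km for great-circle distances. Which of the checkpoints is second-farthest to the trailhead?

Distances from the trailhead (55.1120°N, 87.9586°W):
F: 115.6 km
E: 69.5 km
B: 45.0 km
A: 38.9 km
C: 35.1 km
D: 21.9 km
The second-farthest is E at 69.5 km.

E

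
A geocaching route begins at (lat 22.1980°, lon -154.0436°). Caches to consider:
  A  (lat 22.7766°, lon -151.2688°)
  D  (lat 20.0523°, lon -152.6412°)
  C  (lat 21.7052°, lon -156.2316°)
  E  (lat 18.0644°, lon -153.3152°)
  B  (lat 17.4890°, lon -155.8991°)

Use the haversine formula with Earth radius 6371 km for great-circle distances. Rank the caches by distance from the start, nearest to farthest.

C, D, A, E, B

Distances from the start:
C (lat 21.7052°, lon -156.2316°): 232.2 km
D (lat 20.0523°, lon -152.6412°): 279.4 km
A (lat 22.7766°, lon -151.2688°): 292.2 km
E (lat 18.0644°, lon -153.3152°): 465.9 km
B (lat 17.4890°, lon -155.8991°): 558.4 km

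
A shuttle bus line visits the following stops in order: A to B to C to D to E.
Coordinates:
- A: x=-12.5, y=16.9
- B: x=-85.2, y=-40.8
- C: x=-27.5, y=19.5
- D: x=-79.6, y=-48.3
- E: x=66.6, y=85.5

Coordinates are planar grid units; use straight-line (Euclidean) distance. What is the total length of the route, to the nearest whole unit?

Leg distances:
A→B: 92.8  (cumulative 92.8)
B→C: 83.5  (cumulative 176.3)
C→D: 85.5  (cumulative 261.8)
D→E: 198.2  (cumulative 460.0)
Total route length ≈ 460.

460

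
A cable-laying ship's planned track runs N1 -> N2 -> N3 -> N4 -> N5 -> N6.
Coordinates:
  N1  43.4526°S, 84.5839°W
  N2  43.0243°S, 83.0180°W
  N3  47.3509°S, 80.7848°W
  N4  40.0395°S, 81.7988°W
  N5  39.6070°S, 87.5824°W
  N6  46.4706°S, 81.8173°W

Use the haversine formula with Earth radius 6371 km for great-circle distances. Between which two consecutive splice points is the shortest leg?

Leg distances:
N1→N2: 135.5 km
N2→N3: 511.9 km
N3→N4: 817.0 km
N4→N5: 496.2 km
N5→N6: 895.0 km
The shortest leg is N1–N2 at 135.5 km.

N1–N2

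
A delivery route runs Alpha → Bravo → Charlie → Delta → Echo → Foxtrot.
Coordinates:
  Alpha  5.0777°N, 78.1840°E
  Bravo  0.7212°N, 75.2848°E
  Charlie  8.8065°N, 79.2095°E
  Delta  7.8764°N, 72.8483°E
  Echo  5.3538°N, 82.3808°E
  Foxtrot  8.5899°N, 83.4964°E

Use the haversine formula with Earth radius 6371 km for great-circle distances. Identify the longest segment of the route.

Delta–Echo

Leg distances:
Alpha→Bravo: 581.6 km
Bravo→Charlie: 998.5 km
Charlie→Delta: 707.4 km
Delta→Echo: 1089.5 km
Echo→Foxtrot: 380.3 km
The longest leg is Delta–Echo at 1089.5 km.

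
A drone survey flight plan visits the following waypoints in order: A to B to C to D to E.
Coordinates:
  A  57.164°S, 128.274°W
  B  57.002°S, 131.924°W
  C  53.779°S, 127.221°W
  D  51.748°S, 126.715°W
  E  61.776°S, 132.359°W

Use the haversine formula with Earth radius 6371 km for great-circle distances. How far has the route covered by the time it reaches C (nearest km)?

Leg distances:
A→B: 221.3 km  (cumulative 221.3 km)
B→C: 465.3 km  (cumulative 686.5 km)
Cumulative distance at C ≈ 687 km.

687 km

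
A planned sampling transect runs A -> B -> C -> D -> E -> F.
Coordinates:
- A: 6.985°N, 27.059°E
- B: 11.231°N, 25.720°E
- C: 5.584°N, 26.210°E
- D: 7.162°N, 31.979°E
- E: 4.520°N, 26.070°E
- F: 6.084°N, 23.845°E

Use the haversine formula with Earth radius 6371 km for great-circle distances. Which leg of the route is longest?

Leg distances:
A→B: 494.5 km
B→C: 630.2 km
C→D: 661.2 km
D→E: 716.6 km
E→F: 301.5 km
The longest leg is D–E at 716.6 km.

D–E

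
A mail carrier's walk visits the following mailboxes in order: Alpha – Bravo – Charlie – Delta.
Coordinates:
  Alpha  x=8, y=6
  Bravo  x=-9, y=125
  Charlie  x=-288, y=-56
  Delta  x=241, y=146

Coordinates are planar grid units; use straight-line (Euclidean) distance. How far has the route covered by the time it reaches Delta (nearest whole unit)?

Leg distances:
Alpha→Bravo: 120.2  (cumulative 120.2)
Bravo→Charlie: 332.6  (cumulative 452.8)
Charlie→Delta: 566.3  (cumulative 1019.0)
Cumulative distance at Delta ≈ 1019.

1019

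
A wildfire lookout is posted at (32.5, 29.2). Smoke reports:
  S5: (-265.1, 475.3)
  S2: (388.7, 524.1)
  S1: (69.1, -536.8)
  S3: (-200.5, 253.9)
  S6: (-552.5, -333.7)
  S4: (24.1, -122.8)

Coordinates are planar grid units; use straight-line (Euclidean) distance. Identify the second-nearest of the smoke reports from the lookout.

Distance to each, sorted:
S4: 152.2
S3: 323.7
S5: 536.3
S1: 567.2
S2: 609.8
S6: 688.4
The second-nearest is S3 at 323.7.

S3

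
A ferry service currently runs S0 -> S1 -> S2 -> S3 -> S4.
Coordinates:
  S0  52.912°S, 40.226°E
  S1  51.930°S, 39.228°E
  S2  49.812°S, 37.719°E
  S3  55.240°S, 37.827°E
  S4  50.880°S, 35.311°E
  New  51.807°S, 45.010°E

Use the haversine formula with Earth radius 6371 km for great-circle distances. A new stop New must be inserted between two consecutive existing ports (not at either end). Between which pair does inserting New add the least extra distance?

between S2 and S3

Added distance for inserting New between each consecutive pair:
S0–S1: 615.9 km
S1–S2: 696.9 km
S2–S3: 563.1 km
S3–S4: 776.7 km
Smallest added distance is 563.1 km, inserting between S2 and S3.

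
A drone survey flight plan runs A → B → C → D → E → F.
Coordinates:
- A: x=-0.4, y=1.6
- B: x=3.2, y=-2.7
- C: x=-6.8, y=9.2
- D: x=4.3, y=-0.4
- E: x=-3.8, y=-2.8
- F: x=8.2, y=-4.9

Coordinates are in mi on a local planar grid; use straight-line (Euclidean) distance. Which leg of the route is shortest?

Leg distances:
A→B: 5.6 mi
B→C: 15.5 mi
C→D: 14.7 mi
D→E: 8.4 mi
E→F: 12.2 mi
The shortest leg is A–B at 5.6 mi.

A–B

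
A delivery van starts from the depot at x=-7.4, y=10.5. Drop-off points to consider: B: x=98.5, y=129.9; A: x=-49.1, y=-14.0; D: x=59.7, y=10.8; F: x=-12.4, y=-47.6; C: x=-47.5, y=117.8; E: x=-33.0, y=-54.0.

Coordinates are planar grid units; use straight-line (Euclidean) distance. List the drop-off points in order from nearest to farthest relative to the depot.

A, F, D, E, C, B

Computing each straight-line distance from x=-7.4, y=10.5:
A x=-49.1, y=-14.0: 48.4
F x=-12.4, y=-47.6: 58.3
D x=59.7, y=10.8: 67.1
E x=-33.0, y=-54.0: 69.4
C x=-47.5, y=117.8: 114.5
B x=98.5, y=129.9: 159.6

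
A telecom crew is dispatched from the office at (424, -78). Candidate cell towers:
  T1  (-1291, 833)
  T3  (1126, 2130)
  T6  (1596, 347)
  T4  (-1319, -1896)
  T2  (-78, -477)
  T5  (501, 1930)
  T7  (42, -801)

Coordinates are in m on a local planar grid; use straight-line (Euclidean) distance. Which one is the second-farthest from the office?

T3

Distances from the office ((424, -78)):
T4: 2518.6 m
T3: 2316.9 m
T5: 2009.5 m
T1: 1941.9 m
T6: 1246.7 m
T7: 817.7 m
T2: 641.3 m
The second-farthest is T3 at 2316.9 m.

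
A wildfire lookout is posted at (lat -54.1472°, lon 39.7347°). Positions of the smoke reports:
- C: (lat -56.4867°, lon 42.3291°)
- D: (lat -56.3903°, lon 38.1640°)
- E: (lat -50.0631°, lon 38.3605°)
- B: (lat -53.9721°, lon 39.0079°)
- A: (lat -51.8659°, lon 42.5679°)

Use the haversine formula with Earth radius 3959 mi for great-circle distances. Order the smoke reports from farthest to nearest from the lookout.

Distances from the lookout:
E (lat -50.0631°, lon 38.3605°): 288.2 mi
A (lat -51.8659°, lon 42.5679°): 196.8 mi
C (lat -56.4867°, lon 42.3291°): 191.1 mi
D (lat -56.3903°, lon 38.1640°): 166.9 mi
B (lat -53.9721°, lon 39.0079°): 31.9 mi

E, A, C, D, B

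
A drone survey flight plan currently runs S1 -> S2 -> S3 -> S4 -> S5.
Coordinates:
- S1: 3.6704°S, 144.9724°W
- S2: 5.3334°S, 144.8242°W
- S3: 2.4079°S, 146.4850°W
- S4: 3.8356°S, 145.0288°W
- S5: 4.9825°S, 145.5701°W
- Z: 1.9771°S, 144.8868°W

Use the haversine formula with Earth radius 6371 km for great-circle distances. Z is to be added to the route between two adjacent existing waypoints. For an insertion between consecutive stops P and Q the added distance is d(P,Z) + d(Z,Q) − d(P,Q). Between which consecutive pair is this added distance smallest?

between S3 and S4

Added distance for inserting Z between each consecutive pair:
S1–S2: 376.1 km
S2–S3: 183.3 km
S3–S4: 164.6 km
S4–S5: 409.0 km
Smallest added distance is 164.6 km, inserting between S3 and S4.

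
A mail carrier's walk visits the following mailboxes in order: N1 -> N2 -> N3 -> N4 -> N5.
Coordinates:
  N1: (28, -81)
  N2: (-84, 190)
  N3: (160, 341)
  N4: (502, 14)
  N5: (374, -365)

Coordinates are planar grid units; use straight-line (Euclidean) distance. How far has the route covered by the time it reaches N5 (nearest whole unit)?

1453

Leg distances:
N1→N2: 293.2  (cumulative 293.2)
N2→N3: 286.9  (cumulative 580.2)
N3→N4: 473.2  (cumulative 1053.3)
N4→N5: 400.0  (cumulative 1453.4)
Cumulative distance at N5 ≈ 1453.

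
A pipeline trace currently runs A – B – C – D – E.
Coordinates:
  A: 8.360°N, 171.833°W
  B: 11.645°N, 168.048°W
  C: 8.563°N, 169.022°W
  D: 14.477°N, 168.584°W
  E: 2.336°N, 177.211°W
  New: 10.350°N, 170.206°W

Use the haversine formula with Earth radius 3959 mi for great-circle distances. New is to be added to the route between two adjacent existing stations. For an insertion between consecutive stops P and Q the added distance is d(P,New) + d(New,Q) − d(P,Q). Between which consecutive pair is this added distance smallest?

Added distance for inserting New between each consecutive pair:
A–B: 4.9 mi
B–C: 96.0 mi
C–D: 43.2 mi
D–E: 13.9 mi
Smallest added distance is 4.9 mi, inserting between A and B.

between A and B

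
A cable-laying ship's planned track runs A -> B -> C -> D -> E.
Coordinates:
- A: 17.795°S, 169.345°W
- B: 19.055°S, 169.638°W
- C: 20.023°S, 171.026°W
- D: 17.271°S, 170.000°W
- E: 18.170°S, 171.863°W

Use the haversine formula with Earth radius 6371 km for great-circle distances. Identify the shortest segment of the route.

Leg distances:
A→B: 143.5 km
B→C: 180.9 km
C→D: 324.5 km
D→E: 221.2 km
The shortest leg is A–B at 143.5 km.

A–B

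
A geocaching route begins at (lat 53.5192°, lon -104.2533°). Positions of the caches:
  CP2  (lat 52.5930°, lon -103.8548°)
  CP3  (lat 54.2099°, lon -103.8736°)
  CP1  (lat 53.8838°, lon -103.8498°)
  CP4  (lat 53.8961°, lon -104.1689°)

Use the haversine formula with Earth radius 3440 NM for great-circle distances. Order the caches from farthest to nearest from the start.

Distances from the start:
CP2 (lat 52.5930°, lon -103.8548°): 57.4 NM
CP3 (lat 54.2099°, lon -103.8736°): 43.6 NM
CP1 (lat 53.8838°, lon -103.8498°): 26.2 NM
CP4 (lat 53.8961°, lon -104.1689°): 22.8 NM

CP2, CP3, CP1, CP4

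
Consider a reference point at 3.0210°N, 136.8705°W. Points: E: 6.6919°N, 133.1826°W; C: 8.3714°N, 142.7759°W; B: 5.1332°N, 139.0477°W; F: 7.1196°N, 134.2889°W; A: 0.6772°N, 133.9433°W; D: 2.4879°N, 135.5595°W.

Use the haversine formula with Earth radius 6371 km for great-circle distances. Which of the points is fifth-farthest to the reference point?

Distances from the reference point (3.0210°N, 136.8705°W):
C: 883.5 km
E: 577.5 km
F: 538.0 km
A: 416.8 km
B: 336.9 km
D: 157.2 km
The fifth-farthest is B at 336.9 km.

B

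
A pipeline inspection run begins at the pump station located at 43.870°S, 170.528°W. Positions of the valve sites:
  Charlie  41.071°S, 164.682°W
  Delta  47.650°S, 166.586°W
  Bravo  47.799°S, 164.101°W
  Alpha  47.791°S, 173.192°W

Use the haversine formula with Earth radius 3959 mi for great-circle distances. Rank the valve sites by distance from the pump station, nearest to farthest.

Alpha, Delta, Charlie, Bravo

Distance from the pump station at 43.870°S, 170.528°W to each:
Alpha 47.791°S, 173.192°W: 299.7 mi
Delta 47.650°S, 166.586°W: 322.9 mi
Charlie 41.071°S, 164.682°W: 355.1 mi
Bravo 47.799°S, 164.101°W: 411.4 mi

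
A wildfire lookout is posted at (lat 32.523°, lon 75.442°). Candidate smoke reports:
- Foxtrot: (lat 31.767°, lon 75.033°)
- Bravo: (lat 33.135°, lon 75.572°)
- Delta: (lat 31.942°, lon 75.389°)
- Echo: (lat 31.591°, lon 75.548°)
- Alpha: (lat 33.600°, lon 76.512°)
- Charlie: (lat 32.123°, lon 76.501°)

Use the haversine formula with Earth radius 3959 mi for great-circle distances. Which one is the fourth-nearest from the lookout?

Distance to each, sorted:
Delta: 40.3 mi
Bravo: 43.0 mi
Foxtrot: 57.5 mi
Echo: 64.7 mi
Charlie: 67.7 mi
Alpha: 96.8 mi
The fourth-nearest is Echo at 64.7 mi.

Echo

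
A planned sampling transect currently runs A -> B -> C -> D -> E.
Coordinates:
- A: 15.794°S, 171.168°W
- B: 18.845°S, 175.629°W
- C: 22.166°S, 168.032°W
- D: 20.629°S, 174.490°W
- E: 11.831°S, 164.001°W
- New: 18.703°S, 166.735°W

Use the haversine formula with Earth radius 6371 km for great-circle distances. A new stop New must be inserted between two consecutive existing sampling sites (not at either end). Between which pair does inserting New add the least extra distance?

Added distance for inserting New between each consecutive pair:
A–B: 925.0 km
B–C: 471.5 km
C–D: 557.7 km
D–E: 172.2 km
Smallest added distance is 172.2 km, inserting between D and E.

between D and E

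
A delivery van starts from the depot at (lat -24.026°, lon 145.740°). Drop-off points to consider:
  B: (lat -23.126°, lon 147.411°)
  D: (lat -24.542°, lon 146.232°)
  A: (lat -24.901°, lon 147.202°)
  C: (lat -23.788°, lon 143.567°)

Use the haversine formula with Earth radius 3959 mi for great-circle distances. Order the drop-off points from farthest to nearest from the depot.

Computing each great-circle distance from (lat -24.026°, lon 145.740°):
C (lat -23.788°, lon 143.567°): 138.2 mi
B (lat -23.126°, lon 147.411°): 122.7 mi
A (lat -24.901°, lon 147.202°): 110.0 mi
D (lat -24.542°, lon 146.232°): 47.2 mi

C, B, A, D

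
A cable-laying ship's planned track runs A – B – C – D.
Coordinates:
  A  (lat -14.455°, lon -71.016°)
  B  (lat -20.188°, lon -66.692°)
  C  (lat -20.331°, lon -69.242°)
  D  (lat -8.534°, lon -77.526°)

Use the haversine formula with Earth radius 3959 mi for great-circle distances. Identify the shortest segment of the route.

Leg distances:
A→B: 488.0 mi
B→C: 165.6 mi
C→D: 985.1 mi
The shortest leg is B–C at 165.6 mi.

B–C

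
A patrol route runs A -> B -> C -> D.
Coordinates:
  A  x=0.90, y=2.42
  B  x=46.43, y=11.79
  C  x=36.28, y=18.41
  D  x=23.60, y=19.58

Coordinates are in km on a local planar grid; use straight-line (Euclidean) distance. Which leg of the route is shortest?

Leg distances:
A→B: 46.5 km
B→C: 12.1 km
C→D: 12.7 km
The shortest leg is B–C at 12.1 km.

B–C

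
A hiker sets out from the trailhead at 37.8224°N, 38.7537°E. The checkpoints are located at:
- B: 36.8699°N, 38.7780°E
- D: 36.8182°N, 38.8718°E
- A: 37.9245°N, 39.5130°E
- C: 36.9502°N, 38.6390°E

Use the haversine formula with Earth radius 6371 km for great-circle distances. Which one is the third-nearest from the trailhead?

B

Distance to each, sorted:
A: 67.6 km
C: 97.5 km
B: 105.9 km
D: 112.1 km
The third-nearest is B at 105.9 km.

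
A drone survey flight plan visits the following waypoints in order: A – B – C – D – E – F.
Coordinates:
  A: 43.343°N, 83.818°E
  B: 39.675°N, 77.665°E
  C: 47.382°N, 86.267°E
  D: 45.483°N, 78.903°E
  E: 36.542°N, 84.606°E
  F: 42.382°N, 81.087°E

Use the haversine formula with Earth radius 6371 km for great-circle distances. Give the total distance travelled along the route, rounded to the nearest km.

Leg distances:
A→B: 654.6 km  (cumulative 654.6 km)
B→C: 1101.0 km  (cumulative 1755.6 km)
C→D: 602.3 km  (cumulative 2357.8 km)
D→E: 1102.6 km  (cumulative 3460.5 km)
E→F: 716.0 km  (cumulative 4176.5 km)
Total route length ≈ 4176 km.

4176 km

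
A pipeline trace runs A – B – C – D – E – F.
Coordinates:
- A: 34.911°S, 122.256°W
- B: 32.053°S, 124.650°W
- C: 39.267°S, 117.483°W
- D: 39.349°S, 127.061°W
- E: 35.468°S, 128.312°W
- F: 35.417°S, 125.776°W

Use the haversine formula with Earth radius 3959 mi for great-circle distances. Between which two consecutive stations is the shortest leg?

E–F

Leg distances:
A→B: 240.9 mi
B→C: 640.1 mi
C→D: 511.9 mi
D→E: 276.8 mi
E→F: 142.8 mi
The shortest leg is E–F at 142.8 mi.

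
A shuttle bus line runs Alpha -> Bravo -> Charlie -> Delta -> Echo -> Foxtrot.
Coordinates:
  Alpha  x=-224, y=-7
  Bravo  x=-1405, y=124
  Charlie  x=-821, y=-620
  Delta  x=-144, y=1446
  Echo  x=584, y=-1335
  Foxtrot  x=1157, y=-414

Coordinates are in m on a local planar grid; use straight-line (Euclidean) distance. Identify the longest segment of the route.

Leg distances:
Alpha→Bravo: 1188.2 m
Bravo→Charlie: 945.8 m
Charlie→Delta: 2174.1 m
Delta→Echo: 2874.7 m
Echo→Foxtrot: 1084.7 m
The longest leg is Delta–Echo at 2874.7 m.

Delta–Echo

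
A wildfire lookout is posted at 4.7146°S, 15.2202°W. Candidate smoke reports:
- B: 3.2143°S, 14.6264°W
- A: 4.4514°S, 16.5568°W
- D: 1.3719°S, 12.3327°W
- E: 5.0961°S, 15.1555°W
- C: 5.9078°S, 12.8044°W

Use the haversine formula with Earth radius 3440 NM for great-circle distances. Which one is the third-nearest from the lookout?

Distance to each, sorted:
E: 23.2 NM
A: 81.5 NM
B: 96.8 NM
C: 161.2 NM
D: 265.0 NM
The third-nearest is B at 96.8 NM.

B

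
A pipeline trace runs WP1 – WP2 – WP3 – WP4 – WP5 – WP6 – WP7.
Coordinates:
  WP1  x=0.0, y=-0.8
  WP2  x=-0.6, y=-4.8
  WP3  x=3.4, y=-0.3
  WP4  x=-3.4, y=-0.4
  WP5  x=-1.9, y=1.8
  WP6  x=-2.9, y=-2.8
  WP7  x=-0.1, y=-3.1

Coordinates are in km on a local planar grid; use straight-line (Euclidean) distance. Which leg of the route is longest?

WP3–WP4

Leg distances:
WP1→WP2: 4.0 km
WP2→WP3: 6.0 km
WP3→WP4: 6.8 km
WP4→WP5: 2.7 km
WP5→WP6: 4.7 km
WP6→WP7: 2.8 km
The longest leg is WP3–WP4 at 6.8 km.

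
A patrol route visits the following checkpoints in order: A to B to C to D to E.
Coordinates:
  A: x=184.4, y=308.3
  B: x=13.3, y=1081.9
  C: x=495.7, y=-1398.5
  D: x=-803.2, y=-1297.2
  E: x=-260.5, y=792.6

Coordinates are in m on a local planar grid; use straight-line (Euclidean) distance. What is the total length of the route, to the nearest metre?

Leg distances:
A→B: 792.3 m  (cumulative 792.3 m)
B→C: 2526.9 m  (cumulative 3319.2 m)
C→D: 1302.8 m  (cumulative 4622.0 m)
D→E: 2159.1 m  (cumulative 6781.1 m)
Total route length ≈ 6781 m.

6781 m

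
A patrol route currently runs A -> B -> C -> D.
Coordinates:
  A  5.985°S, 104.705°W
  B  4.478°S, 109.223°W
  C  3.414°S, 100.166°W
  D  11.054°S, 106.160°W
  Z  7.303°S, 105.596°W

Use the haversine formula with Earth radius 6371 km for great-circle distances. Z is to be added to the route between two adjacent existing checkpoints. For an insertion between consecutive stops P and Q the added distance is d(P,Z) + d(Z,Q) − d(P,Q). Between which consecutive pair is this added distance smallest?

Added distance for inserting Z between each consecutive pair:
A–B: 158.4 km
B–C: 238.3 km
C–D: 85.9 km
Smallest added distance is 85.9 km, inserting between C and D.

between C and D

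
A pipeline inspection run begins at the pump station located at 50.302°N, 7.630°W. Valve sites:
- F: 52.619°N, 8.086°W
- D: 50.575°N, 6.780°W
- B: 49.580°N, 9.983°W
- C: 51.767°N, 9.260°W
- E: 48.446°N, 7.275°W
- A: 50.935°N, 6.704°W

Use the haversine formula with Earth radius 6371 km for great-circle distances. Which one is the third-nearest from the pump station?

Distance to each, sorted:
D: 67.4 km
A: 96.0 km
B: 186.5 km
C: 198.8 km
E: 208.0 km
F: 259.6 km
The third-nearest is B at 186.5 km.

B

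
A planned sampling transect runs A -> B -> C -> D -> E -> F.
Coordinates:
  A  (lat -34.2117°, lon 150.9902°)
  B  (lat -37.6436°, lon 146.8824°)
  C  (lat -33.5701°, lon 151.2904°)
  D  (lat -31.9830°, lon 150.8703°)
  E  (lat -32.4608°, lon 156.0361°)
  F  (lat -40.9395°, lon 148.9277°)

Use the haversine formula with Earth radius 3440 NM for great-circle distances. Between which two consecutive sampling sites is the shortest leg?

Leg distances:
A→B: 286.9 NM
B→C: 325.7 NM
C→D: 97.6 NM
D→E: 263.9 NM
E→F: 612.9 NM
The shortest leg is C–D at 97.6 NM.

C–D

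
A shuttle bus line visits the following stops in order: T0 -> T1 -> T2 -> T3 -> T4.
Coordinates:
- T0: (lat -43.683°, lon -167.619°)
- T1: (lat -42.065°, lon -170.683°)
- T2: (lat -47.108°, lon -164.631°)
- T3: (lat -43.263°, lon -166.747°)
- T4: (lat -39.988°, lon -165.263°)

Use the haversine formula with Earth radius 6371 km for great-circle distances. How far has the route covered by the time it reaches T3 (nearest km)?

1503 km

Leg distances:
T0→T1: 307.7 km  (cumulative 307.7 km)
T1→T2: 737.2 km  (cumulative 1044.9 km)
T2→T3: 458.5 km  (cumulative 1503.4 km)
Cumulative distance at T3 ≈ 1503 km.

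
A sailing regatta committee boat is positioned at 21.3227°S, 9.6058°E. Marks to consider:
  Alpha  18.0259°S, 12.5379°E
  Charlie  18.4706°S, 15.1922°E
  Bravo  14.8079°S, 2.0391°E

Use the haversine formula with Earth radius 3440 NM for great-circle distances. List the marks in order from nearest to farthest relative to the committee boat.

Alpha, Charlie, Bravo

Distances from the committee boat:
Alpha 18.0259°S, 12.5379°E: 258.2 NM
Charlie 18.4706°S, 15.1922°E: 358.8 NM
Bravo 14.8079°S, 2.0391°E: 582.4 NM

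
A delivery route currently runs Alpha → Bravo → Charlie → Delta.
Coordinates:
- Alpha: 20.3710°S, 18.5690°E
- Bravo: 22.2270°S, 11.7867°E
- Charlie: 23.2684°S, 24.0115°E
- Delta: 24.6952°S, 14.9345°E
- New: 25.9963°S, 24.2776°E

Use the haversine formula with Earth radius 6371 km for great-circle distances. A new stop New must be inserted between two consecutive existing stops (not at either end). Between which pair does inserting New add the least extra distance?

Added distance for inserting New between each consecutive pair:
Alpha–Bravo: 1457.4 km
Bravo–Charlie: 380.4 km
Charlie–Delta: 318.7 km
Smallest added distance is 318.7 km, inserting between Charlie and Delta.

between Charlie and Delta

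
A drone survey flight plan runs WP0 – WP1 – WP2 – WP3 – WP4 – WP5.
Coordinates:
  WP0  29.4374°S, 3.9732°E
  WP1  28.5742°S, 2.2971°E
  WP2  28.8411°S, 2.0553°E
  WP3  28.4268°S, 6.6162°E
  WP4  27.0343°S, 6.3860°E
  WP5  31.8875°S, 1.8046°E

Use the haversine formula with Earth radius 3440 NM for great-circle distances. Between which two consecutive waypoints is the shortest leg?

WP1–WP2

Leg distances:
WP0→WP1: 102.1 NM
WP1→WP2: 20.5 NM
WP2→WP3: 241.6 NM
WP3→WP4: 84.5 NM
WP4→WP5: 377.1 NM
The shortest leg is WP1–WP2 at 20.5 NM.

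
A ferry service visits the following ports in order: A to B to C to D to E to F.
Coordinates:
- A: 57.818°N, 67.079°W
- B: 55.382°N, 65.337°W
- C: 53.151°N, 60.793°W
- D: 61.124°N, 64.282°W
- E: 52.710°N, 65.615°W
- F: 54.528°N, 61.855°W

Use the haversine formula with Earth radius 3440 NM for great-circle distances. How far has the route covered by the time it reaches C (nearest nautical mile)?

Leg distances:
A→B: 157.2 NM  (cumulative 157.2 NM)
B→C: 208.1 NM  (cumulative 365.2 NM)
Cumulative distance at C ≈ 365 NM.

365 NM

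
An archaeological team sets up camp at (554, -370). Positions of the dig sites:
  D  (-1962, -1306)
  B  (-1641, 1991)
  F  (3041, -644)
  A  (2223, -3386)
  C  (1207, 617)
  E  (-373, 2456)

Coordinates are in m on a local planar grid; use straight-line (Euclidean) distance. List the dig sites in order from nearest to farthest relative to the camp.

Distances from the camp:
C (1207, 617): 1183.5 m
F (3041, -644): 2502.0 m
D (-1962, -1306): 2684.5 m
E (-373, 2456): 2974.2 m
B (-1641, 1991): 3223.7 m
A (2223, -3386): 3447.0 m

C, F, D, E, B, A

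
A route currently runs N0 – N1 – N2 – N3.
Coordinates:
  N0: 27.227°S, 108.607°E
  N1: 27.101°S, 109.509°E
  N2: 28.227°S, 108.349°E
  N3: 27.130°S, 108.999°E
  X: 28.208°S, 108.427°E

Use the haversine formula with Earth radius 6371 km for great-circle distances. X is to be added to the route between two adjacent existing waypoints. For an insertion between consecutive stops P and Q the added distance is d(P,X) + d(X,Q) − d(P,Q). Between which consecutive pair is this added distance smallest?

Added distance for inserting X between each consecutive pair:
N0–N1: 183.0 km
N1–N2: 1.3 km
N2–N3: 2.6 km
Smallest added distance is 1.3 km, inserting between N1 and N2.

between N1 and N2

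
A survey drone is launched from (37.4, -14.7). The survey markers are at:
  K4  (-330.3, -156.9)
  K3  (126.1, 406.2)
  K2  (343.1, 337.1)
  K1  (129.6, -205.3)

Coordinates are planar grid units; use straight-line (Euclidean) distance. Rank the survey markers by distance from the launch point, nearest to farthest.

Distances from the launch point:
K1 (129.6, -205.3): 211.7
K4 (-330.3, -156.9): 394.2
K3 (126.1, 406.2): 430.1
K2 (343.1, 337.1): 466.1

K1, K4, K3, K2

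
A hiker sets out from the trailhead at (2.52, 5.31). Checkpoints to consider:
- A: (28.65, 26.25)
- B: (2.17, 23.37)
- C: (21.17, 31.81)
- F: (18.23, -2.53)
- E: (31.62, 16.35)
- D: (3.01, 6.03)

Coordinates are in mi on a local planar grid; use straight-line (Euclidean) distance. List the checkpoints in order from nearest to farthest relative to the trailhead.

D, F, B, E, C, A

Distances from the trailhead:
D (3.01, 6.03): 0.9 mi
F (18.23, -2.53): 17.6 mi
B (2.17, 23.37): 18.1 mi
E (31.62, 16.35): 31.1 mi
C (21.17, 31.81): 32.4 mi
A (28.65, 26.25): 33.5 mi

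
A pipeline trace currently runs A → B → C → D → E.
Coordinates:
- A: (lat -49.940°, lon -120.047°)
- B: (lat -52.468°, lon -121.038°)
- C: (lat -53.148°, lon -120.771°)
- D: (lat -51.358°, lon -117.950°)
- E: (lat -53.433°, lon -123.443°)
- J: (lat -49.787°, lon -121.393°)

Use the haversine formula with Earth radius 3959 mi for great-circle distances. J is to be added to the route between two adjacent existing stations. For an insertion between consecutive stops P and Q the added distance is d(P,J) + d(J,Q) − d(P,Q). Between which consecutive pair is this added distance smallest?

Added distance for inserting J between each consecutive pair:
A–B: 66.9 mi
B–C: 371.4 mi
C–D: 247.9 mi
D–E: 180.5 mi
Smallest added distance is 66.9 mi, inserting between A and B.

between A and B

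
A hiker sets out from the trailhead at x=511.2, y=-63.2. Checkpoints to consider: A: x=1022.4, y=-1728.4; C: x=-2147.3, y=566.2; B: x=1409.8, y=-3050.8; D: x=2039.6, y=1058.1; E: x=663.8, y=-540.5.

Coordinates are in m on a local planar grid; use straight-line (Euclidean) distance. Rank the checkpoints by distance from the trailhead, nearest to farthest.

Computing each straight-line distance from x=511.2, y=-63.2:
E x=663.8, y=-540.5: 501.1 m
A x=1022.4, y=-1728.4: 1741.9 m
D x=2039.6, y=1058.1: 1895.6 m
C x=-2147.3, y=566.2: 2732.0 m
B x=1409.8, y=-3050.8: 3119.8 m

E, A, D, C, B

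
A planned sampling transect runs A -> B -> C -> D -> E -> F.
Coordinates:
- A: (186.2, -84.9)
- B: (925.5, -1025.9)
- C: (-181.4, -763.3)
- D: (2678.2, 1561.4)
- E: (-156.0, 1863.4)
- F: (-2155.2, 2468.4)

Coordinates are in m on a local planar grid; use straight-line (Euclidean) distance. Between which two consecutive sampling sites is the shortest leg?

B–C

Leg distances:
A→B: 1196.7 m
B→C: 1137.6 m
C→D: 3685.3 m
D→E: 2850.2 m
E→F: 2088.7 m
The shortest leg is B–C at 1137.6 m.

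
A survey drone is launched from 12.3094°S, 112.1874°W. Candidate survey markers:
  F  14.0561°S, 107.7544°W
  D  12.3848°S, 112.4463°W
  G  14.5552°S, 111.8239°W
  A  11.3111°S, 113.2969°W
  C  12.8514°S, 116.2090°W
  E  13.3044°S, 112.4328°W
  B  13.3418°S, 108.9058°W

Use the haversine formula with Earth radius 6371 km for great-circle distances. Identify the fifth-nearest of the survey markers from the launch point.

Distances from the launch point (12.3094°S, 112.1874°W):
D: 29.3 km
E: 113.8 km
A: 164.0 km
G: 252.8 km
B: 373.8 km
C: 440.6 km
F: 517.7 km
The fifth-nearest is B at 373.8 km.

B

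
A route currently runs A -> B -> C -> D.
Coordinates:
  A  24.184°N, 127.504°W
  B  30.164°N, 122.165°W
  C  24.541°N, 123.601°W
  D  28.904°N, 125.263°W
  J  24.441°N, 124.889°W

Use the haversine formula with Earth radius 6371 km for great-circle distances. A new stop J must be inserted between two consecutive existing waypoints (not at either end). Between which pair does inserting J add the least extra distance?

Added distance for inserting J between each consecutive pair:
A–B: 108.5 km
B–C: 180.6 km
C–D: 116.0 km
Smallest added distance is 108.5 km, inserting between A and B.

between A and B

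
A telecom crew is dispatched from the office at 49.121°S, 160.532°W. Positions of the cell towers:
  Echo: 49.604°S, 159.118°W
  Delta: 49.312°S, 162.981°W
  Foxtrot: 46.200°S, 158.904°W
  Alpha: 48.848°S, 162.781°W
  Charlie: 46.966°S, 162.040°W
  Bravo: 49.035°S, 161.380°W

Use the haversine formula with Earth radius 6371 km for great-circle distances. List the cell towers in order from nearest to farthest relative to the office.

Bravo, Echo, Alpha, Delta, Charlie, Foxtrot

Distance from the office at 49.121°S, 160.532°W to each:
Bravo 49.035°S, 161.380°W: 62.5 km
Echo 49.604°S, 159.118°W: 115.6 km
Alpha 48.848°S, 162.781°W: 166.9 km
Delta 49.312°S, 162.981°W: 179.1 km
Charlie 46.966°S, 162.040°W: 264.5 km
Foxtrot 46.200°S, 158.904°W: 346.9 km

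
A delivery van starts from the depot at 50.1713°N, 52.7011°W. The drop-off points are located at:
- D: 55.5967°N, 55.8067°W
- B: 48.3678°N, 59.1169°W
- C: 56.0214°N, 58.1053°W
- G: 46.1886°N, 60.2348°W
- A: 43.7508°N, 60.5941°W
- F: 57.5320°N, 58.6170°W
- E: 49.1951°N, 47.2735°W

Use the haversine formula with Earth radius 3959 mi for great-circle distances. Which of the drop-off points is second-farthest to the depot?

Distance to each, sorted:
A: 578.5 mi
F: 562.4 mi
C: 461.9 mi
G: 442.6 mi
D: 396.5 mi
B: 314.8 mi
E: 251.8 mi
The second-farthest is F at 562.4 mi.

F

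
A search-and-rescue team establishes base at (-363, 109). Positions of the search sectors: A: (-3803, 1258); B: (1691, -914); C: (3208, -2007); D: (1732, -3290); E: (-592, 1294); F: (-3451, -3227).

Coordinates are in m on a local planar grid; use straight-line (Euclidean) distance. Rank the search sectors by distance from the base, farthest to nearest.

Computing each straight-line distance from (-363, 109):
F (-3451, -3227): 4545.8 m
C (3208, -2007): 4150.8 m
D (1732, -3290): 3992.8 m
A (-3803, 1258): 3626.8 m
B (1691, -914): 2294.7 m
E (-592, 1294): 1206.9 m

F, C, D, A, B, E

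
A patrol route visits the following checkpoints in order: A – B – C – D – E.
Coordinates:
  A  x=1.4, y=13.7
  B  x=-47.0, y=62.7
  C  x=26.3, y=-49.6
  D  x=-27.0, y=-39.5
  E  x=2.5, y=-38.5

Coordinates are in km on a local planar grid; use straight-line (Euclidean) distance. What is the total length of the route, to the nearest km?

287 km

Leg distances:
A→B: 68.9 km  (cumulative 68.9 km)
B→C: 134.1 km  (cumulative 203.0 km)
C→D: 54.2 km  (cumulative 257.2 km)
D→E: 29.5 km  (cumulative 286.7 km)
Total route length ≈ 287 km.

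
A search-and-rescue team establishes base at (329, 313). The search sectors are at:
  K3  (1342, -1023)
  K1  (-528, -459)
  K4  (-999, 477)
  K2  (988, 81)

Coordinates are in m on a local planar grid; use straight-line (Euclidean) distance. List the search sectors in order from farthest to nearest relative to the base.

Computing each straight-line distance from (329, 313):
K3 (1342, -1023): 1676.6 m
K4 (-999, 477): 1338.1 m
K1 (-528, -459): 1153.4 m
K2 (988, 81): 698.6 m

K3, K4, K1, K2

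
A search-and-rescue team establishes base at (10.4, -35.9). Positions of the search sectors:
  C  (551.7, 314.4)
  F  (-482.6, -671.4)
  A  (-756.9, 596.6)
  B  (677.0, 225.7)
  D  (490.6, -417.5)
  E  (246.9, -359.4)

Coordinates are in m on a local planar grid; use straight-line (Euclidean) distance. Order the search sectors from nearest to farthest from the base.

E, D, C, B, F, A

Computing each straight-line distance from (10.4, -35.9):
E (246.9, -359.4): 400.7 m
D (490.6, -417.5): 613.4 m
C (551.7, 314.4): 644.8 m
B (677.0, 225.7): 716.1 m
F (-482.6, -671.4): 804.3 m
A (-756.9, 596.6): 994.4 m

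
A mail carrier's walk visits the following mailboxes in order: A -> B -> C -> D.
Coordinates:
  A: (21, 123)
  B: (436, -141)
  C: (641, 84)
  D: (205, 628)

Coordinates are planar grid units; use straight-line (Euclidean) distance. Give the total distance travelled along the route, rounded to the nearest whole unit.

Leg distances:
A→B: 491.9  (cumulative 491.9)
B→C: 304.4  (cumulative 796.2)
C→D: 697.2  (cumulative 1493.4)
Total route length ≈ 1493.

1493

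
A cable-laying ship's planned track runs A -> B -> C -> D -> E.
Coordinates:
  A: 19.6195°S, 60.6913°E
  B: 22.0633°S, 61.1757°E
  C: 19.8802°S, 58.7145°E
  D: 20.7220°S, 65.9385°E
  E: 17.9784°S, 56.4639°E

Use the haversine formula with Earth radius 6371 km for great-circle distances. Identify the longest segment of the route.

D–E

Leg distances:
A→B: 276.4 km
B→C: 352.4 km
C→D: 759.1 km
D→E: 1039.5 km
The longest leg is D–E at 1039.5 km.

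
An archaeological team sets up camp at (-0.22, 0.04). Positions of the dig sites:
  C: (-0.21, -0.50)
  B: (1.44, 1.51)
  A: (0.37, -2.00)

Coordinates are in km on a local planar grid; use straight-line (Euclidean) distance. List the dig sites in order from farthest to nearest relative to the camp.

Distance from the camp at (-0.22, 0.04) to each:
B (1.44, 1.51): 2.2 km
A (0.37, -2.00): 2.1 km
C (-0.21, -0.50): 0.5 km

B, A, C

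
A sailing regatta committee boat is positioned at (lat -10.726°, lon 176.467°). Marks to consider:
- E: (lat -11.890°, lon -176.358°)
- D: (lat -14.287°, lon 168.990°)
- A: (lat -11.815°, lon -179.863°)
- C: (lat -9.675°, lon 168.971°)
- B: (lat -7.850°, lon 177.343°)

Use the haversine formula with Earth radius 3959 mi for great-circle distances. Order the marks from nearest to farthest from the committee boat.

B, A, E, C, D

Distance from the committee boat at (lat -10.726°, lon 176.467°) to each:
B (lat -7.850°, lon 177.343°): 207.5 mi
A (lat -11.815°, lon -179.863°): 259.8 mi
E (lat -11.890°, lon -176.358°): 492.7 mi
C (lat -9.675°, lon 168.971°): 514.9 mi
D (lat -14.287°, lon 168.990°): 561.1 mi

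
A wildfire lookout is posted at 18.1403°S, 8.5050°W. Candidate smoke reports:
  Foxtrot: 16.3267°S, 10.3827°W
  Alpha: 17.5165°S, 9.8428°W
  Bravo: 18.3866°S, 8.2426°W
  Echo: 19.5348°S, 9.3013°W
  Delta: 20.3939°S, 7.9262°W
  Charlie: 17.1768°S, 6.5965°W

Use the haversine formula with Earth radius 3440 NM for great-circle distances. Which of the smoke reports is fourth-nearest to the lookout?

Distance to each, sorted:
Bravo: 21.0 NM
Alpha: 85.1 NM
Echo: 95.2 NM
Charlie: 123.6 NM
Delta: 139.2 NM
Foxtrot: 153.1 NM
The fourth-nearest is Charlie at 123.6 NM.

Charlie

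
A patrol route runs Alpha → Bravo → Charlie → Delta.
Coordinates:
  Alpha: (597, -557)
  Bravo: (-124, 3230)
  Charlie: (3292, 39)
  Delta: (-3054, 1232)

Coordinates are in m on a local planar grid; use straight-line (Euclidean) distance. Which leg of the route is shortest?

Leg distances:
Alpha→Bravo: 3855.0 m
Bravo→Charlie: 4674.6 m
Charlie→Delta: 6457.2 m
The shortest leg is Alpha–Bravo at 3855.0 m.

Alpha–Bravo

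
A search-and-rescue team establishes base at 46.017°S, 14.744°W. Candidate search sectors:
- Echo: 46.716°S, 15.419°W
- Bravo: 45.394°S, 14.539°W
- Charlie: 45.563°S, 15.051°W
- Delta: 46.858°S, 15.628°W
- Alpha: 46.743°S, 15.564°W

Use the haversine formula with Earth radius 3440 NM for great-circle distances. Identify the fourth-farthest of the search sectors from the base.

Bravo

Distances from the base (46.017°S, 14.744°W):
Delta: 62.3 NM
Alpha: 55.3 NM
Echo: 50.4 NM
Bravo: 38.4 NM
Charlie: 30.1 NM
The fourth-farthest is Bravo at 38.4 NM.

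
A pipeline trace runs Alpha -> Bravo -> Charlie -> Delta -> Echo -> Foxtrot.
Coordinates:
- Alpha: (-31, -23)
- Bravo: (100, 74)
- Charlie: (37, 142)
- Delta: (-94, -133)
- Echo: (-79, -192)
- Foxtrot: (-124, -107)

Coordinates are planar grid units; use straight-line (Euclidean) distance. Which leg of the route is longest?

Charlie–Delta

Leg distances:
Alpha→Bravo: 163.0
Bravo→Charlie: 92.7
Charlie→Delta: 304.6
Delta→Echo: 60.9
Echo→Foxtrot: 96.2
The longest leg is Charlie–Delta at 304.6.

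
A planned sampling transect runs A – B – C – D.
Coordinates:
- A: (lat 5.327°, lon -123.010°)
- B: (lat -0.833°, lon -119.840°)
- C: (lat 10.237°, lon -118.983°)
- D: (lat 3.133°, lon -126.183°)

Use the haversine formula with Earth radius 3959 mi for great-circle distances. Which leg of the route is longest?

Leg distances:
A→B: 478.6 mi
B→C: 767.2 mi
C→D: 696.3 mi
The longest leg is B–C at 767.2 mi.

B–C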